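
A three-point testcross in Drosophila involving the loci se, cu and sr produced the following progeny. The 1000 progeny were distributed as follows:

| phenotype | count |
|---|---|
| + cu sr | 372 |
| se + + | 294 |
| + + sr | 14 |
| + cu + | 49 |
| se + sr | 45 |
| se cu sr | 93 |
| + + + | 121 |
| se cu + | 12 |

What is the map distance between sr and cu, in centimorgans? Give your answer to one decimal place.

12.0 centimorgans

The two most frequent reciprocal classes, se + + and + cu sr, are the parental types, so the F1 was se + + / + cu sr.
The two rarest classes, se cu + and + + sr, are the double crossovers. Comparing them with the parentals, only the cu allele has switched, so cu is the middle locus and the order is sr – cu – se.
Crossovers in the sr–cu interval produce the single-crossover classes se + sr and + cu + (45 + 49 = 94) plus the double crossovers (26).
RF(sr–cu) = (94 + 26) / 1000 = 120/1000 = 0.1200 → 12.0 centimorgans.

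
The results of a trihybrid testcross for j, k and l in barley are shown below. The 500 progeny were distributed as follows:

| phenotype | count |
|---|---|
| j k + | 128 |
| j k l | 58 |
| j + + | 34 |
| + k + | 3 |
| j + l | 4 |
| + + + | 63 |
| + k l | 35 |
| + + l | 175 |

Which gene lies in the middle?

j

The two most frequent reciprocal classes, + + l and j k +, are the parental types, so the F1 was + + l / j k +.
The two rarest classes, j + l and + k +, are the double crossovers. Comparing them with the parentals, only the j allele has switched, so j is the middle locus and the order is l – j – k.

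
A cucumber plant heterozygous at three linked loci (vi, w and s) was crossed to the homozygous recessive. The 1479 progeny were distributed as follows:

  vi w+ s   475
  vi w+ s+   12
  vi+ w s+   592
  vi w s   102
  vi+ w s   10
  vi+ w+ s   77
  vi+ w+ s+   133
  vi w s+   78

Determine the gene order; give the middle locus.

The two most frequent reciprocal classes, vi+ w s+ and vi w+ s, are the parental types, so the F1 was vi+ w s+ / vi w+ s.
The two rarest classes, vi+ w s and vi w+ s+, are the double crossovers. Comparing them with the parentals, only the s allele has switched, so s is the middle locus and the order is vi – s – w.

s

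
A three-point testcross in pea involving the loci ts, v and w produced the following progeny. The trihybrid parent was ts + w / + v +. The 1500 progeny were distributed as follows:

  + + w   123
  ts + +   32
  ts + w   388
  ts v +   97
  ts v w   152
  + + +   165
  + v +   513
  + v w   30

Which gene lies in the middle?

w

The two rarest classes, ts + + and + v w, are the double crossovers. Comparing them with the parentals, only the w allele has switched, so w is the middle locus and the order is ts – w – v.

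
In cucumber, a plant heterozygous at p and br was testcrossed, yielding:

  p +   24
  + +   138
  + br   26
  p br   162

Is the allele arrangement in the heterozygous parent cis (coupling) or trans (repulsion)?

cis

The two most frequent classes are + + (138) and p br (162); these are the parental (non-recombinant) types.
So the F1 carried + + on one chromosome and p br on the other — the recessive alleles are on the same chromosome (cis / coupling).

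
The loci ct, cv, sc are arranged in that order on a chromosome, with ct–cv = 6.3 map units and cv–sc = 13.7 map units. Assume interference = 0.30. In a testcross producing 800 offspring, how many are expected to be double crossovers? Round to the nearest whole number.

Map distances give recombination frequencies of 0.063 and 0.137 for the two intervals.
With interference 0.30 (so coincidence = 0.70), expected double-crossover frequency = 0.063 × 0.137 × 0.70 = 0.00604.
Expected number = 0.00604 × 800 = 4.83 ≈ 5.

5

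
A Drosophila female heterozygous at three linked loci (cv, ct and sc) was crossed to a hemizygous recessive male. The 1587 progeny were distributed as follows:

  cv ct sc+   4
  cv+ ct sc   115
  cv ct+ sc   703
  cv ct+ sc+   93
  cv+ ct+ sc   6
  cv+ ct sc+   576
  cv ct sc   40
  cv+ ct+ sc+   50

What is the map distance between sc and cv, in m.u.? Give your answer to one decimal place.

The two most frequent reciprocal classes, cv ct+ sc and cv+ ct sc+, are the parental types, so the F1 was cv ct+ sc / cv+ ct sc+.
The two rarest classes, cv+ ct+ sc and cv ct sc+, are the double crossovers. Comparing them with the parentals, only the cv allele has switched, so cv is the middle locus and the order is ct – cv – sc.
Crossovers in the cv–sc interval produce the single-crossover classes cv ct+ sc+ and cv+ ct sc (93 + 115 = 208) plus the double crossovers (10).
RF(cv–sc) = (208 + 10) / 1587 = 218/1587 = 0.1374 → 13.7 m.u.

13.7 m.u.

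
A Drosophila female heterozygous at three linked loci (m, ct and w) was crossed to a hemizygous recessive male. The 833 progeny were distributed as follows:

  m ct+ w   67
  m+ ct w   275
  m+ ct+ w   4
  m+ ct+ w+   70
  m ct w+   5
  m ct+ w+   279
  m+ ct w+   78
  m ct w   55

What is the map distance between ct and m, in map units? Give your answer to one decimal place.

16.1 map units

The two most frequent reciprocal classes, m ct+ w+ and m+ ct w, are the parental types, so the F1 was m ct+ w+ / m+ ct w.
The two rarest classes, m ct w+ and m+ ct+ w, are the double crossovers. Comparing them with the parentals, only the ct allele has switched, so ct is the middle locus and the order is w – ct – m.
Crossovers in the ct–m interval produce the single-crossover classes m+ ct+ w+ and m ct w (70 + 55 = 125) plus the double crossovers (9).
RF(ct–m) = (125 + 9) / 833 = 134/833 = 0.1609 → 16.1 map units.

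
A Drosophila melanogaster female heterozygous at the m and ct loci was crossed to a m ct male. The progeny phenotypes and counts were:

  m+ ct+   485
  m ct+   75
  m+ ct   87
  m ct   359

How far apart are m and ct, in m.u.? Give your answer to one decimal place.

16.1 m.u.

The two most frequent classes, m+ ct+ (485) and m ct (359), are the parental types, so the F1 was m+ ct+ / m ct.
The recombinant classes are m+ ct and m ct+: 87 + 75 = 162.
Recombination frequency = 162/1006 = 0.1610 ≈ 16.1%, i.e. 16.1 m.u.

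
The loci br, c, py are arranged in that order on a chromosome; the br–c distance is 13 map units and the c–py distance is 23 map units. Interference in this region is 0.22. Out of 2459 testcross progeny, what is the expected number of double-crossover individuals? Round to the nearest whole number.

Map distances give recombination frequencies of 0.130 and 0.230 for the two intervals.
With interference 0.22 (so coincidence = 0.78), expected double-crossover frequency = 0.130 × 0.230 × 0.78 = 0.02332.
Expected number = 0.02332 × 2459 = 57.35 ≈ 57.

57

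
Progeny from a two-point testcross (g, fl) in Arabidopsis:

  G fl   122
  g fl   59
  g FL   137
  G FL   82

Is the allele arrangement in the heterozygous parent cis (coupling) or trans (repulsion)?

trans

The two most frequent classes are G fl (122) and g FL (137); these are the parental (non-recombinant) types.
So the F1 carried G fl on one chromosome and g FL on the other — the recessive alleles are on opposite chromosomes (trans / repulsion).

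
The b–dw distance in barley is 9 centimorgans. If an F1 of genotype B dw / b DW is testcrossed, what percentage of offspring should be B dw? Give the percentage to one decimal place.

A map distance of 9 centimorgans corresponds to a recombination frequency of 0.090.
The F1 is B dw / b DW, so B dw is a parental gamete class with expected frequency (1 − r)/2 = 0.910/2 = 0.4550.
That is 0.4550 = 45.5% of the progeny.

45.5%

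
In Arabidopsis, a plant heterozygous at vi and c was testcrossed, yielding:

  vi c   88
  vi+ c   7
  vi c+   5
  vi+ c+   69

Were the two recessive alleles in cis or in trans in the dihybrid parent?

cis

The two most frequent classes are vi+ c+ (69) and vi c (88); these are the parental (non-recombinant) types.
So the F1 carried vi+ c+ on one chromosome and vi c on the other — the recessive alleles are on the same chromosome (cis / coupling).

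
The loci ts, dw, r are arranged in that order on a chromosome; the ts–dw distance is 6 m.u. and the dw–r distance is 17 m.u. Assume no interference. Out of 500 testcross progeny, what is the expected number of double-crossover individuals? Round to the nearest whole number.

5

Map distances give recombination frequencies of 0.060 and 0.170 for the two intervals.
With no interference, expected double-crossover frequency = 0.060 × 0.170 = 0.01020.
Expected number = 0.01020 × 500 = 5.10 ≈ 5.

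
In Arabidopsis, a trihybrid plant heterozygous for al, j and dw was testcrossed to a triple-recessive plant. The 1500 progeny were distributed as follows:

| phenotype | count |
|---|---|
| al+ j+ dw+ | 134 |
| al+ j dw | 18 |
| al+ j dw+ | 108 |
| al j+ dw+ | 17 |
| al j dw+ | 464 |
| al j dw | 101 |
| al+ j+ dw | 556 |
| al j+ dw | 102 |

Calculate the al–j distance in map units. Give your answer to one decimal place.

16.3 map units

The two most frequent reciprocal classes, al j dw+ and al+ j+ dw, are the parental types, so the F1 was al j dw+ / al+ j+ dw.
The two rarest classes, al j+ dw+ and al+ j dw, are the double crossovers. Comparing them with the parentals, only the j allele has switched, so j is the middle locus and the order is al – j – dw.
Crossovers in the al–j interval produce the single-crossover classes al+ j dw+ and al j+ dw (108 + 102 = 210) plus the double crossovers (35).
RF(al–j) = (210 + 35) / 1500 = 245/1500 = 0.1633 → 16.3 map units.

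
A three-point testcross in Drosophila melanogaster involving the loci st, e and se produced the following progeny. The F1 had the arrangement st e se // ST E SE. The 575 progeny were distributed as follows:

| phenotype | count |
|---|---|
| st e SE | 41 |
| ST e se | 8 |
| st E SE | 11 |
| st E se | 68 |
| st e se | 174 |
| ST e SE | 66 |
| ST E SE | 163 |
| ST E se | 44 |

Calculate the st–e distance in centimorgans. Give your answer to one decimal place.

26.6 centimorgans

The two rarest classes, ST e se and st E SE, are the double crossovers. Comparing them with the parentals, only the st allele has switched, so st is the middle locus and the order is e – st – se.
Crossovers in the e–st interval produce the single-crossover classes st E se and ST e SE (68 + 66 = 134) plus the double crossovers (19).
RF(e–st) = (134 + 19) / 575 = 153/575 = 0.2661 → 26.6 centimorgans.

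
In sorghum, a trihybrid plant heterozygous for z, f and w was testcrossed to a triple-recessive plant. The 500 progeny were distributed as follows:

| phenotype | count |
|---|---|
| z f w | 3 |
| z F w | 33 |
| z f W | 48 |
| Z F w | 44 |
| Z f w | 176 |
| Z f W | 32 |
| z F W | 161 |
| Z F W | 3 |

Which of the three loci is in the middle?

The two most frequent reciprocal classes, z F W and Z f w, are the parental types, so the F1 was z F W / Z f w.
The two rarest classes, Z F W and z f w, are the double crossovers. Comparing them with the parentals, only the z allele has switched, so z is the middle locus and the order is f – z – w.

z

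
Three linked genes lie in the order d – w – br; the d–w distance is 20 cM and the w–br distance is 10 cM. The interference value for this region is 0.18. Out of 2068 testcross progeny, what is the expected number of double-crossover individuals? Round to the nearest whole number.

Map distances give recombination frequencies of 0.200 and 0.100 for the two intervals.
With interference 0.18 (so coincidence = 0.82), expected double-crossover frequency = 0.200 × 0.100 × 0.82 = 0.01640.
Expected number = 0.01640 × 2068 = 33.92 ≈ 34.

34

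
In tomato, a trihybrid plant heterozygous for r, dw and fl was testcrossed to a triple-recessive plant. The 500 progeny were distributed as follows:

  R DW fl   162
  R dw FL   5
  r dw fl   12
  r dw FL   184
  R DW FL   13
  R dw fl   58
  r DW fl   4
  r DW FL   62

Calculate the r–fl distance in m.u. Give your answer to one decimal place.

6.8 m.u.

The two most frequent reciprocal classes, R DW fl and r dw FL, are the parental types, so the F1 was R DW fl / r dw FL.
The two rarest classes, r DW fl and R dw FL, are the double crossovers. Comparing them with the parentals, only the r allele has switched, so r is the middle locus and the order is dw – r – fl.
Crossovers in the r–fl interval produce the single-crossover classes R DW FL and r dw fl (13 + 12 = 25) plus the double crossovers (9).
RF(r–fl) = (25 + 9) / 500 = 34/500 = 0.0680 → 6.8 m.u.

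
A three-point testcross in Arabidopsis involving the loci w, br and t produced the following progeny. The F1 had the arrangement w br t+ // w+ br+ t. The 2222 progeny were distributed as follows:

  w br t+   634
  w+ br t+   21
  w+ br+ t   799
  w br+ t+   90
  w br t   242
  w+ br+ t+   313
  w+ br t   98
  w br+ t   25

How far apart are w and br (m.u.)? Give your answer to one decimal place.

10.5 m.u.

The two rarest classes, w+ br t+ and w br+ t, are the double crossovers. Comparing them with the parentals, only the w allele has switched, so w is the middle locus and the order is br – w – t.
Crossovers in the br–w interval produce the single-crossover classes w br+ t+ and w+ br t (90 + 98 = 188) plus the double crossovers (46).
RF(br–w) = (188 + 46) / 2222 = 234/2222 = 0.1053 → 10.5 m.u.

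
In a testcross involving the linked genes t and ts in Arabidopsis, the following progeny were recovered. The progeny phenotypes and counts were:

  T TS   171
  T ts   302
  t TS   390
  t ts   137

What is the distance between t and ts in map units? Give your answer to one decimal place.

The two most frequent classes, T ts (302) and t TS (390), are the parental types, so the F1 was T ts / t TS.
The recombinant classes are T TS and t ts: 171 + 137 = 308.
Recombination frequency = 308/1000 = 0.3080 ≈ 30.8%, i.e. 30.8 map units.

30.8 map units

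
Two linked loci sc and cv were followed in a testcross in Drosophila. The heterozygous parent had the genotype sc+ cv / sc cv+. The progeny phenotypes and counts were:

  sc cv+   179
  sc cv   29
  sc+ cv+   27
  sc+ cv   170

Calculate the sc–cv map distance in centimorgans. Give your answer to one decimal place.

The recombinant classes are sc+ cv+ and sc cv: 27 + 29 = 56.
Recombination frequency = 56/405 = 0.1383 ≈ 13.8%, i.e. 13.8 centimorgans.

13.8 centimorgans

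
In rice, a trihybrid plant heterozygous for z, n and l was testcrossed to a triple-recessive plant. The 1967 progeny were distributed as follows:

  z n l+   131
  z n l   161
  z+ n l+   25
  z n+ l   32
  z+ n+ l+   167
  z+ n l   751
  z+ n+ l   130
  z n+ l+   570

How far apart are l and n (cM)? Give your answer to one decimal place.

16.2 cM

The two most frequent reciprocal classes, z n+ l+ and z+ n l, are the parental types, so the F1 was z n+ l+ / z+ n l.
The two rarest classes, z n+ l and z+ n l+, are the double crossovers. Comparing them with the parentals, only the l allele has switched, so l is the middle locus and the order is n – l – z.
Crossovers in the n–l interval produce the single-crossover classes z n l+ and z+ n+ l (131 + 130 = 261) plus the double crossovers (57).
RF(n–l) = (261 + 57) / 1967 = 318/1967 = 0.1617 → 16.2 cM.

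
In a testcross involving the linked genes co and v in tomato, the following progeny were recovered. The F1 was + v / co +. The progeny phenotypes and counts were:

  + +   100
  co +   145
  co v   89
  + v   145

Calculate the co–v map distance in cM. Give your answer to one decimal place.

The recombinant classes are + + and co v: 100 + 89 = 189.
Recombination frequency = 189/479 = 0.3946 ≈ 39.5%, i.e. 39.5 cM.

39.5 cM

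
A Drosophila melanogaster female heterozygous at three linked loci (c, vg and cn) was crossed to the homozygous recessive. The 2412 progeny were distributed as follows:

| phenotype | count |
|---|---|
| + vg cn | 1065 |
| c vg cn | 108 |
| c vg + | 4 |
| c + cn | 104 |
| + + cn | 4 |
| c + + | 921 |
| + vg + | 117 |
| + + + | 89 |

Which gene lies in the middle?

vg

The two most frequent reciprocal classes, + vg cn and c + +, are the parental types, so the F1 was + vg cn / c + +.
The two rarest classes, + + cn and c vg +, are the double crossovers. Comparing them with the parentals, only the vg allele has switched, so vg is the middle locus and the order is c – vg – cn.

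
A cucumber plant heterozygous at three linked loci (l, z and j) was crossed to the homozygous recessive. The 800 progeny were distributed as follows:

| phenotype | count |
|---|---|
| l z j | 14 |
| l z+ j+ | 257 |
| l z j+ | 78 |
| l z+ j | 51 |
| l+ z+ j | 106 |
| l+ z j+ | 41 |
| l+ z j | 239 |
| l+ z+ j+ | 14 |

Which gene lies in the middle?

The two most frequent reciprocal classes, l+ z j and l z+ j+, are the parental types, so the F1 was l+ z j / l z+ j+.
The two rarest classes, l z j and l+ z+ j+, are the double crossovers. Comparing them with the parentals, only the l allele has switched, so l is the middle locus and the order is z – l – j.

l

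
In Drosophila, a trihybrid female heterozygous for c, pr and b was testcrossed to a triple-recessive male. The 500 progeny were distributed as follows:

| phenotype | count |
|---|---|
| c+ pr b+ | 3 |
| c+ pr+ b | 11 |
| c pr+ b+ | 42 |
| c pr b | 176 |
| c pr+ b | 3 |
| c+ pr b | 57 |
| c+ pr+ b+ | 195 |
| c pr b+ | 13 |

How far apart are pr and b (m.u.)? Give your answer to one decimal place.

6.0 m.u.

The two most frequent reciprocal classes, c+ pr+ b+ and c pr b, are the parental types, so the F1 was c+ pr+ b+ / c pr b.
The two rarest classes, c+ pr b+ and c pr+ b, are the double crossovers. Comparing them with the parentals, only the pr allele has switched, so pr is the middle locus and the order is b – pr – c.
Crossovers in the b–pr interval produce the single-crossover classes c+ pr+ b and c pr b+ (11 + 13 = 24) plus the double crossovers (6).
RF(b–pr) = (24 + 6) / 500 = 30/500 = 0.0600 → 6.0 m.u.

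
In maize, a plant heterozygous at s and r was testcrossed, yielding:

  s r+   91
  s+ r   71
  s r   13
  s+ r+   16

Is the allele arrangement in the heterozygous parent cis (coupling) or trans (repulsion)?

trans

The two most frequent classes are s+ r (71) and s r+ (91); these are the parental (non-recombinant) types.
So the F1 carried s+ r on one chromosome and s r+ on the other — the recessive alleles are on opposite chromosomes (trans / repulsion).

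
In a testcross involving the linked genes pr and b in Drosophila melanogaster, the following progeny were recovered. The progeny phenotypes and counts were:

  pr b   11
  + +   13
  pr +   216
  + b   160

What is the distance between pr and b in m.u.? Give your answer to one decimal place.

6.0 m.u.

The two most frequent classes, + b (160) and pr + (216), are the parental types, so the F1 was + b / pr +.
The recombinant classes are + + and pr b: 13 + 11 = 24.
Recombination frequency = 24/400 = 0.0600 ≈ 6.0%, i.e. 6.0 m.u.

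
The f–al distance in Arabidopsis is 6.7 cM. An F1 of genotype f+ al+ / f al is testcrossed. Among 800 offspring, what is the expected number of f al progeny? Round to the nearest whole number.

373

A map distance of 6.7 cM corresponds to a recombination frequency of 0.067.
The F1 is f+ al+ / f al, so f al is a parental gamete class with expected frequency (1 − r)/2 = 0.933/2 = 0.4665.
Expected number = 0.4665 × 800 = 373.20 ≈ 373.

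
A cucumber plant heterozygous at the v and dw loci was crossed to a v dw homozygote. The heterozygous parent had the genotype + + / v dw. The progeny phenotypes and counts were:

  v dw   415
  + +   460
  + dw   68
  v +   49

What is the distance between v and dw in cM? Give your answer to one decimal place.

11.8 cM

The recombinant classes are + dw and v +: 68 + 49 = 117.
Recombination frequency = 117/992 = 0.1179 ≈ 11.8%, i.e. 11.8 cM.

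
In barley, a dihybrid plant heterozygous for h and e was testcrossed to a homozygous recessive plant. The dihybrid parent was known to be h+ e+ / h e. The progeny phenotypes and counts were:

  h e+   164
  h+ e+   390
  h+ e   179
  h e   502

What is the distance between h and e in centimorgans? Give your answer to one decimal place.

The recombinant classes are h+ e and h e+: 179 + 164 = 343.
Recombination frequency = 343/1235 = 0.2777 ≈ 27.8%, i.e. 27.8 centimorgans.

27.8 centimorgans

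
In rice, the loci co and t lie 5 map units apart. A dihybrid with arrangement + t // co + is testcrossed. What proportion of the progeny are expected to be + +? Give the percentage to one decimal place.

2.5%

A map distance of 5 map units corresponds to a recombination frequency of 0.050.
The F1 is + t / co +, so + + is a recombinant gamete class with expected frequency r/2 = 0.050/2 = 0.0250.
That is 0.0250 = 2.5% of the progeny.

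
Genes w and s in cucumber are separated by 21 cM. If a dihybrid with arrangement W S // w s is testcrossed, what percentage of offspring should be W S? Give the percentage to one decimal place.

39.5%

A map distance of 21 cM corresponds to a recombination frequency of 0.210.
The F1 is W S / w s, so W S is a parental gamete class with expected frequency (1 − r)/2 = 0.790/2 = 0.3950.
That is 0.3950 = 39.5% of the progeny.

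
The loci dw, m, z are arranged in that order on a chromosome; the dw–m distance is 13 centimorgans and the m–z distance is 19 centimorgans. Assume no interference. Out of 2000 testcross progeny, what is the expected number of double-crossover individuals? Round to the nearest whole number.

Map distances give recombination frequencies of 0.130 and 0.190 for the two intervals.
With no interference, expected double-crossover frequency = 0.130 × 0.190 = 0.02470.
Expected number = 0.02470 × 2000 = 49.40 ≈ 49.

49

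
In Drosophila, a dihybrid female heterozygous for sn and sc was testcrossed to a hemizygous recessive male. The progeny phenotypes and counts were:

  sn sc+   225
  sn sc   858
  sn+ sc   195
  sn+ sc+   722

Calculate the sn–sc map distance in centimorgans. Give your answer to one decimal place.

The two most frequent classes, sn+ sc+ (722) and sn sc (858), are the parental types, so the F1 was sn+ sc+ / sn sc.
The recombinant classes are sn+ sc and sn sc+: 195 + 225 = 420.
Recombination frequency = 420/2000 = 0.2100 ≈ 21.0%, i.e. 21.0 centimorgans.

21.0 centimorgans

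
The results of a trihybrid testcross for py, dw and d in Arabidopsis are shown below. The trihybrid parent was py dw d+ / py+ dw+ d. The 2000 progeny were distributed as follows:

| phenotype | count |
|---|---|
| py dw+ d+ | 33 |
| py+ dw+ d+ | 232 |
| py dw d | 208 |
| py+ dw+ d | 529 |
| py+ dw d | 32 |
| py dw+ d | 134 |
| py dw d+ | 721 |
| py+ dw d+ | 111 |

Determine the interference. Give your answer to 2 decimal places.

The two rarest classes, py dw+ d+ and py+ dw d, are the double crossovers. Comparing them with the parentals, only the dw allele has switched, so dw is the middle locus and the order is py – dw – d.
py–dw: (245 + 65)/2000 = 0.1550; dw–d: (440 + 65)/2000 = 0.2525.
Expected DCO frequency = 0.1550 × 0.2525 ≈ 0.03914; observed = 65/2000 ≈ 0.03250.
Coefficient of coincidence = 0.03250/0.03914 ≈ 0.83; interference = 1 − 0.83 = 0.17.

0.17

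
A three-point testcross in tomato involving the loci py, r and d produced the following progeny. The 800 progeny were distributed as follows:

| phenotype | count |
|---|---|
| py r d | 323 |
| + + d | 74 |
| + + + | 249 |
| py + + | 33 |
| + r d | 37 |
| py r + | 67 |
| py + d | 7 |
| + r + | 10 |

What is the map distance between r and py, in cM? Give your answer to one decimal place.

10.9 cM

The two most frequent reciprocal classes, py r d and + + +, are the parental types, so the F1 was py r d / + + +.
The two rarest classes, py + d and + r +, are the double crossovers. Comparing them with the parentals, only the r allele has switched, so r is the middle locus and the order is py – r – d.
Crossovers in the py–r interval produce the single-crossover classes + r d and py + + (37 + 33 = 70) plus the double crossovers (17).
RF(py–r) = (70 + 17) / 800 = 87/800 = 0.1087 → 10.9 cM.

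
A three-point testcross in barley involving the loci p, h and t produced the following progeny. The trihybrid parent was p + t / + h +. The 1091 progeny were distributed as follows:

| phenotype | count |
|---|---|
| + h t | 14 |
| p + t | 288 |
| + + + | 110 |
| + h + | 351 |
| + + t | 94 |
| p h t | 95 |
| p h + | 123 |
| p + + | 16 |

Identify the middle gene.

The two rarest classes, p + + and + h t, are the double crossovers. Comparing them with the parentals, only the t allele has switched, so t is the middle locus and the order is h – t – p.

t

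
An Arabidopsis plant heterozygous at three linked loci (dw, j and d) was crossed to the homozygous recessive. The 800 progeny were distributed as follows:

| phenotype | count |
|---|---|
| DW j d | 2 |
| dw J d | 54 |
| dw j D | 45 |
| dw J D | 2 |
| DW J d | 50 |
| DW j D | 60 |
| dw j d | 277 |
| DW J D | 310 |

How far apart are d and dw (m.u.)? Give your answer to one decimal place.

The two most frequent reciprocal classes, DW J D and dw j d, are the parental types, so the F1 was DW J D / dw j d.
The two rarest classes, dw J D and DW j d, are the double crossovers. Comparing them with the parentals, only the dw allele has switched, so dw is the middle locus and the order is d – dw – j.
Crossovers in the d–dw interval produce the single-crossover classes DW J d and dw j D (50 + 45 = 95) plus the double crossovers (4).
RF(d–dw) = (95 + 4) / 800 = 99/800 = 0.1237 → 12.4 m.u.

12.4 m.u.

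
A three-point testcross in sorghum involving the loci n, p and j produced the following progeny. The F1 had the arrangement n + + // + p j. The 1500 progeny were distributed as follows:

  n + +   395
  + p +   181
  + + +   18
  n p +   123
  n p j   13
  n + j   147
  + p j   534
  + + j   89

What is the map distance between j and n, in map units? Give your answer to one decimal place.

The two rarest classes, + + + and n p j, are the double crossovers. Comparing them with the parentals, only the n allele has switched, so n is the middle locus and the order is p – n – j.
Crossovers in the n–j interval produce the single-crossover classes n + j and + p + (147 + 181 = 328) plus the double crossovers (31).
RF(n–j) = (328 + 31) / 1500 = 359/1500 = 0.2393 → 23.9 map units.

23.9 map units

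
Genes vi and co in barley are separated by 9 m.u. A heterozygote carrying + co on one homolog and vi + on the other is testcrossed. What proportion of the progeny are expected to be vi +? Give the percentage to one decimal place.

45.5%

A map distance of 9 m.u. corresponds to a recombination frequency of 0.090.
The F1 is + co / vi +, so vi + is a parental gamete class with expected frequency (1 − r)/2 = 0.910/2 = 0.4550.
That is 0.4550 = 45.5% of the progeny.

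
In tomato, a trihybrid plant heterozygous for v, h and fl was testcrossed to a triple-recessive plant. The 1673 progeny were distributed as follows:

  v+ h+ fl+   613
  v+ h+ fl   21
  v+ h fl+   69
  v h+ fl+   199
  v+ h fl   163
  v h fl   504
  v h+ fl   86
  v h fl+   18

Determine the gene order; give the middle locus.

The two most frequent reciprocal classes, v h fl and v+ h+ fl+, are the parental types, so the F1 was v h fl / v+ h+ fl+.
The two rarest classes, v h fl+ and v+ h+ fl, are the double crossovers. Comparing them with the parentals, only the fl allele has switched, so fl is the middle locus and the order is v – fl – h.

fl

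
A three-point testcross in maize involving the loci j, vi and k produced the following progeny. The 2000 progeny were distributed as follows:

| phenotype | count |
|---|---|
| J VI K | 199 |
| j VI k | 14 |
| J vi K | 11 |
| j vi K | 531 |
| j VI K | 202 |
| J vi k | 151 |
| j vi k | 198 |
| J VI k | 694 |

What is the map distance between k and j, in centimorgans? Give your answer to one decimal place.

The two most frequent reciprocal classes, J VI k and j vi K, are the parental types, so the F1 was J VI k / j vi K.
The two rarest classes, j VI k and J vi K, are the double crossovers. Comparing them with the parentals, only the j allele has switched, so j is the middle locus and the order is vi – j – k.
Crossovers in the j–k interval produce the single-crossover classes J VI K and j vi k (199 + 198 = 397) plus the double crossovers (25).
RF(j–k) = (397 + 25) / 2000 = 422/2000 = 0.2110 → 21.1 centimorgans.

21.1 centimorgans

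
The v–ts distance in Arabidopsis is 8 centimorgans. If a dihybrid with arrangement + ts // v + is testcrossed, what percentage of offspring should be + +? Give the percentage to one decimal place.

A map distance of 8 centimorgans corresponds to a recombination frequency of 0.080.
The F1 is + ts / v +, so + + is a recombinant gamete class with expected frequency r/2 = 0.080/2 = 0.0400.
That is 0.0400 = 4.0% of the progeny.

4.0%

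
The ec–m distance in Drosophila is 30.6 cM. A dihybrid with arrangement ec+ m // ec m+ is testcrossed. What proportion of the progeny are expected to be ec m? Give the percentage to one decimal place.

15.3%

A map distance of 30.6 cM corresponds to a recombination frequency of 0.306.
The F1 is ec+ m / ec m+, so ec m is a recombinant gamete class with expected frequency r/2 = 0.306/2 = 0.1530.
That is 0.1530 = 15.3% of the progeny.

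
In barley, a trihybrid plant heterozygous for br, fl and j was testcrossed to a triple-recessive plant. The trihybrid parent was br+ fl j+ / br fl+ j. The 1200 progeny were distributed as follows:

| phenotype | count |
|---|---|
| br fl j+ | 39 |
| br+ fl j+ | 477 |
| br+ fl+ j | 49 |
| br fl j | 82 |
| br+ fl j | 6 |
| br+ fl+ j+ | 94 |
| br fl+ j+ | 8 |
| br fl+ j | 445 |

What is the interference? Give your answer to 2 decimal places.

0.13

The two rarest classes, br+ fl j and br fl+ j+, are the double crossovers. Comparing them with the parentals, only the j allele has switched, so j is the middle locus and the order is br – j – fl.
br–j: (88 + 14)/1200 = 0.0850; j–fl: (176 + 14)/1200 = 0.1583.
Expected DCO frequency = 0.0850 × 0.1583 ≈ 0.01346; observed = 14/1200 ≈ 0.01167.
Coefficient of coincidence = 0.01167/0.01346 ≈ 0.87; interference = 1 − 0.87 = 0.13.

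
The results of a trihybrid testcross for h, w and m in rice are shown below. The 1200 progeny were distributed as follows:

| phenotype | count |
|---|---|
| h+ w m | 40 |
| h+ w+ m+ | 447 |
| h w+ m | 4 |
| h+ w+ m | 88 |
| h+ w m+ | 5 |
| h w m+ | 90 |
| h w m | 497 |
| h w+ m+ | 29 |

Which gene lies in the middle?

w

The two most frequent reciprocal classes, h+ w+ m+ and h w m, are the parental types, so the F1 was h+ w+ m+ / h w m.
The two rarest classes, h+ w m+ and h w+ m, are the double crossovers. Comparing them with the parentals, only the w allele has switched, so w is the middle locus and the order is m – w – h.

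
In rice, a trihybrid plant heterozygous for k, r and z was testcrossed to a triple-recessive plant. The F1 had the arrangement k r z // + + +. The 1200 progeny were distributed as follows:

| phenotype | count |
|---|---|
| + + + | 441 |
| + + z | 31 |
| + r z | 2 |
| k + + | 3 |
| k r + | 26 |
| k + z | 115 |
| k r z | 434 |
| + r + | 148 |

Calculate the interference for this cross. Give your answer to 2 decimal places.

0.64

The two rarest classes, + r z and k + +, are the double crossovers. Comparing them with the parentals, only the k allele has switched, so k is the middle locus and the order is r – k – z.
r–k: (263 + 5)/1200 = 0.2233; k–z: (57 + 5)/1200 = 0.0517.
Expected DCO frequency = 0.2233 × 0.0517 ≈ 0.01154; observed = 5/1200 ≈ 0.00417.
Coefficient of coincidence = 0.00417/0.01154 ≈ 0.36; interference = 1 − 0.36 = 0.64.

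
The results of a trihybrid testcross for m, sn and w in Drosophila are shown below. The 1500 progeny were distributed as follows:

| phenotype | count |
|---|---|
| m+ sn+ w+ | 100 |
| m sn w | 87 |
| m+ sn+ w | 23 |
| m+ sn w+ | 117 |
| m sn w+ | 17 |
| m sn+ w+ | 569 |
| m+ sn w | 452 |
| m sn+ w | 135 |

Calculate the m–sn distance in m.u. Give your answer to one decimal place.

15.1 m.u.

The two most frequent reciprocal classes, m+ sn w and m sn+ w+, are the parental types, so the F1 was m+ sn w / m sn+ w+.
The two rarest classes, m+ sn+ w and m sn w+, are the double crossovers. Comparing them with the parentals, only the sn allele has switched, so sn is the middle locus and the order is m – sn – w.
Crossovers in the m–sn interval produce the single-crossover classes m sn w and m+ sn+ w+ (87 + 100 = 187) plus the double crossovers (40).
RF(m–sn) = (187 + 40) / 1500 = 227/1500 = 0.1513 → 15.1 m.u.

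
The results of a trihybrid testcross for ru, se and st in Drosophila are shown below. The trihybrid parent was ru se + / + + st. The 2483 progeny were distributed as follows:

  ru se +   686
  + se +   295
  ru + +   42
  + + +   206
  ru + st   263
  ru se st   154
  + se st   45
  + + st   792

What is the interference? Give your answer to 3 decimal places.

The two rarest classes, ru + + and + se st, are the double crossovers. Comparing them with the parentals, only the se allele has switched, so se is the middle locus and the order is st – se – ru.
st–se: (360 + 87)/2483 = 0.1800; se–ru: (558 + 87)/2483 = 0.2598.
Expected DCO frequency = 0.1800 × 0.2598 ≈ 0.04676; observed = 87/2483 ≈ 0.03504.
Coefficient of coincidence = 0.03504/0.04676 ≈ 0.749; interference = 1 − 0.749 = 0.251.

0.251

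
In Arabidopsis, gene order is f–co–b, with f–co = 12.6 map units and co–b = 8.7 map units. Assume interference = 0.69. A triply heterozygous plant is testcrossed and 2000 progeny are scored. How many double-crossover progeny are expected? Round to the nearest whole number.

Map distances give recombination frequencies of 0.126 and 0.087 for the two intervals.
With interference 0.69 (so coincidence = 0.31), expected double-crossover frequency = 0.126 × 0.087 × 0.31 = 0.00340.
Expected number = 0.00340 × 2000 = 6.80 ≈ 7.

7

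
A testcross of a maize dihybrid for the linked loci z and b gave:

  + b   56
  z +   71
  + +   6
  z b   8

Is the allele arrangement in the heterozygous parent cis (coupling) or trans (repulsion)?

The two most frequent classes are + b (56) and z + (71); these are the parental (non-recombinant) types.
So the F1 carried + b on one chromosome and z + on the other — the recessive alleles are on opposite chromosomes (trans / repulsion).

trans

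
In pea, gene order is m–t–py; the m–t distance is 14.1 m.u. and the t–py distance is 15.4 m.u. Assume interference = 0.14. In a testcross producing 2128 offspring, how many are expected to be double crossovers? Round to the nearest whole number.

Map distances give recombination frequencies of 0.141 and 0.154 for the two intervals.
With interference 0.14 (so coincidence = 0.86), expected double-crossover frequency = 0.141 × 0.154 × 0.86 = 0.01867.
Expected number = 0.01867 × 2128 = 39.74 ≈ 40.

40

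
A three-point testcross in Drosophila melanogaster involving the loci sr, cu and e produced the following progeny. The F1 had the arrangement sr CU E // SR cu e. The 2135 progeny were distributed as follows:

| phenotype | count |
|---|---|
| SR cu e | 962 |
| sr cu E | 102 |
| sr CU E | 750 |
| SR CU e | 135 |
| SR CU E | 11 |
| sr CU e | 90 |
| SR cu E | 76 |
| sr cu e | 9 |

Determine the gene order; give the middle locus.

The two rarest classes, SR CU E and sr cu e, are the double crossovers. Comparing them with the parentals, only the sr allele has switched, so sr is the middle locus and the order is cu – sr – e.

sr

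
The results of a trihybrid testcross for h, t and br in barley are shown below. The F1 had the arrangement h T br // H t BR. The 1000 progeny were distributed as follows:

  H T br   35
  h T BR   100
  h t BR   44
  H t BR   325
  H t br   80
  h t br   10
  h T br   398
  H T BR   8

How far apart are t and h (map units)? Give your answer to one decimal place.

9.7 map units

The two rarest classes, h t br and H T BR, are the double crossovers. Comparing them with the parentals, only the t allele has switched, so t is the middle locus and the order is br – t – h.
Crossovers in the t–h interval produce the single-crossover classes H T br and h t BR (35 + 44 = 79) plus the double crossovers (18).
RF(t–h) = (79 + 18) / 1000 = 97/1000 = 0.0970 → 9.7 map units.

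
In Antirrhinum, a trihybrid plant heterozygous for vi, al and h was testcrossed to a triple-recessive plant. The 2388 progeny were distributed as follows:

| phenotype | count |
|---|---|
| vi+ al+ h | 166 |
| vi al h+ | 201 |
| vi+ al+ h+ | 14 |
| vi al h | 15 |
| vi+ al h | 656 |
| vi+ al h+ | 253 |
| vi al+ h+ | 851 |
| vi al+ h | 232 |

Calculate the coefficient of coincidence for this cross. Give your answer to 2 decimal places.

The two most frequent reciprocal classes, vi al+ h+ and vi+ al h, are the parental types, so the F1 was vi al+ h+ / vi+ al h.
The two rarest classes, vi+ al+ h+ and vi al h, are the double crossovers. Comparing them with the parentals, only the vi allele has switched, so vi is the middle locus and the order is al – vi – h.
al–vi: (367 + 29)/2388 = 0.1658; vi–h: (485 + 29)/2388 = 0.2152.
Expected DCO frequency = 0.1658 × 0.2152 ≈ 0.03568; observed = 29/2388 ≈ 0.01214.
Coefficient of coincidence = 0.01214/0.03568 ≈ 0.34.

0.34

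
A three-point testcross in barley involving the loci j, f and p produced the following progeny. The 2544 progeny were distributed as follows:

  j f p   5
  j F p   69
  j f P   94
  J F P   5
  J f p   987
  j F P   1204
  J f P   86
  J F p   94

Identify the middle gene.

The two most frequent reciprocal classes, J f p and j F P, are the parental types, so the F1 was J f p / j F P.
The two rarest classes, j f p and J F P, are the double crossovers. Comparing them with the parentals, only the j allele has switched, so j is the middle locus and the order is f – j – p.

j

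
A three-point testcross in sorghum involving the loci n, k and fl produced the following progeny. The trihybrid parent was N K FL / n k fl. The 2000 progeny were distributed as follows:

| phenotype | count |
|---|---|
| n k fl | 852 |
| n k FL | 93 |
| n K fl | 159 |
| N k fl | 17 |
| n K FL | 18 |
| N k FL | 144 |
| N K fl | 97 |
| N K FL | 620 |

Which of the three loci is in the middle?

n

The two rarest classes, n K FL and N k fl, are the double crossovers. Comparing them with the parentals, only the n allele has switched, so n is the middle locus and the order is fl – n – k.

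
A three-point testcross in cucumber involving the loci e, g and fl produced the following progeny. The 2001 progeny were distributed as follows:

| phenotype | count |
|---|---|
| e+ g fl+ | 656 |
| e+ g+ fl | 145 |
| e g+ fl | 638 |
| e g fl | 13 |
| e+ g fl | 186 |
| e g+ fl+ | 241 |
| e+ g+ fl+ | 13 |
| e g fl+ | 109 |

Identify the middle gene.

The two most frequent reciprocal classes, e g+ fl and e+ g fl+, are the parental types, so the F1 was e g+ fl / e+ g fl+.
The two rarest classes, e g fl and e+ g+ fl+, are the double crossovers. Comparing them with the parentals, only the g allele has switched, so g is the middle locus and the order is e – g – fl.

g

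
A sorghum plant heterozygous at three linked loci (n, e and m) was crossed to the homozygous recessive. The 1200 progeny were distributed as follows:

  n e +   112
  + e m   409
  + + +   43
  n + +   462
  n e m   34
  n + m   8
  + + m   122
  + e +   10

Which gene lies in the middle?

m

The two most frequent reciprocal classes, n + + and + e m, are the parental types, so the F1 was n + + / + e m.
The two rarest classes, n + m and + e +, are the double crossovers. Comparing them with the parentals, only the m allele has switched, so m is the middle locus and the order is e – m – n.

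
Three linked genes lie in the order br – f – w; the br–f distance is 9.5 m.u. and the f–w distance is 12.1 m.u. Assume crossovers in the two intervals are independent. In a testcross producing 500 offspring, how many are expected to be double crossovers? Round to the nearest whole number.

Map distances give recombination frequencies of 0.095 and 0.121 for the two intervals.
With no interference, expected double-crossover frequency = 0.095 × 0.121 = 0.01150.
Expected number = 0.01150 × 500 = 5.75 ≈ 6.

6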